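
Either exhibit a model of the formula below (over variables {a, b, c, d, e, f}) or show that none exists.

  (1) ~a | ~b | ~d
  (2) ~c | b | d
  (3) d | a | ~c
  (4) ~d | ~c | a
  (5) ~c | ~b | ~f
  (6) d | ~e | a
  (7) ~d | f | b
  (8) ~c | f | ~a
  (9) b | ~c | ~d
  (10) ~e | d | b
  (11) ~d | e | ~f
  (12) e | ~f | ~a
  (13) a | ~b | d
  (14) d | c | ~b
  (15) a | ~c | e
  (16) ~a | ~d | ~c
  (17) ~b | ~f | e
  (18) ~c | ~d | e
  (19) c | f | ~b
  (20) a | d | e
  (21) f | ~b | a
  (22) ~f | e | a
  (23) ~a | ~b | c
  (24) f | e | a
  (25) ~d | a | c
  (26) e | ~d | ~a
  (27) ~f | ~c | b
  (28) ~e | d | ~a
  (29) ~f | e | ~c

Branch on a: set a = 1.
Branch on b: set b = 0.
Branch on c: set c = 0.
Branch on d: set d = 1.
The clause (f) is unit, so f = 1.
The clause (e) is unit, so e = 1.
All clauses are satisfied.

a=1; b=0; c=0; d=1; e=1; f=1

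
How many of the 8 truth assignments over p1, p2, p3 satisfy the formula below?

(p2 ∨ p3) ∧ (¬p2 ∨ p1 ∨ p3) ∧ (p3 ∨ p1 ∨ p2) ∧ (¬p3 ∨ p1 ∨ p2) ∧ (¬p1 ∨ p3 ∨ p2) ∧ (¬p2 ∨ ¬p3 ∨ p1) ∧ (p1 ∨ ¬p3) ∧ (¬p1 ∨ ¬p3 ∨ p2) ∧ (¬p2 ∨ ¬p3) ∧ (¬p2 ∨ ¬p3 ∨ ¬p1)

1

There are 2^3 = 8 truth assignments over (p1, p2, p3).
Check each against the 10 clauses (columns in the order p1, p2, p3):
  F F F  ✗ fails (p2 ∨ p3)
  F F T  ✗ fails (¬p3 ∨ p1 ∨ p2)
  F T F  ✗ fails (¬p2 ∨ p1 ∨ p3)
  F T T  ✗ fails (¬p2 ∨ ¬p3 ∨ p1)
  T F F  ✗ fails (p2 ∨ p3)
  T F T  ✗ fails (¬p1 ∨ ¬p3 ∨ p2)
  T T F  ✓ satisfies all
  T T T  ✗ fails (¬p2 ∨ ¬p3)
1 of the 8 rows is a model.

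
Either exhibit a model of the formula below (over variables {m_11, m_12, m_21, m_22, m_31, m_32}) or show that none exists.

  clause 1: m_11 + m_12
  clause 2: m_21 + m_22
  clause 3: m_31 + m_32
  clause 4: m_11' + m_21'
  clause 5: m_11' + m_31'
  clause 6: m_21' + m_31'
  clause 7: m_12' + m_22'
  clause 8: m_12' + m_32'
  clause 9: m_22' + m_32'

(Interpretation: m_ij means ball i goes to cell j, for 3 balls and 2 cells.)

UNSATISFIABLE

Branch on m_11: set m_11 = 1.
From the singleton clause (m_21'), m_21 = 0.
From the singleton clause (m_22), m_22 = 1.
From the singleton clause (m_31'), m_31 = 0.
From the singleton clause (m_32), m_32 = 1.
But (m_32') is also a unit clause — contradiction.
Backtrack on m_11: now try m_11 = 0.
From the singleton clause (m_12), m_12 = 1.
From the singleton clause (m_22'), m_22 = 0.
From the singleton clause (m_21), m_21 = 1.
From the singleton clause (m_31'), m_31 = 0.
From the singleton clause (m_32), m_32 = 1.
But (m_32') is also a unit clause — contradiction.
Neither m_11 = 1 nor m_11 = 0 works.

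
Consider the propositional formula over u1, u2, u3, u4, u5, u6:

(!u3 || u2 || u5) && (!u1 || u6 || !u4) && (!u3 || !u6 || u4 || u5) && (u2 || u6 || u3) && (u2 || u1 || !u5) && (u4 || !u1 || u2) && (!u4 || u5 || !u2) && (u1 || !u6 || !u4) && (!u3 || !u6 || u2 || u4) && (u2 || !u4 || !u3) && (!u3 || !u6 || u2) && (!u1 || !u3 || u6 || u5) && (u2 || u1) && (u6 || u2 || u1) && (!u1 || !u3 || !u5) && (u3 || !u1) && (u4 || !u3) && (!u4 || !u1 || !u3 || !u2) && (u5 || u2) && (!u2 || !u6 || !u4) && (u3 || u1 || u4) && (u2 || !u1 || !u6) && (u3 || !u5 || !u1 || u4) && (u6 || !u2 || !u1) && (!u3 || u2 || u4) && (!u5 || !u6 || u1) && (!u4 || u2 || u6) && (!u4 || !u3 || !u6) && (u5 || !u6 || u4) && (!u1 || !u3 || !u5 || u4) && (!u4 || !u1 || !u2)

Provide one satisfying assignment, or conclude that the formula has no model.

Branch on u2: set u2 = true.
Branch on u4: set u4 = true.
The clause (u5) is unit, so u5 = true.
The clause (!u6) is unit, so u6 = false.
The clause (!u1) is unit, so u1 = false.
All clauses hold; u3 can take either value.

u1=false, u2=true, u3=true, u4=true, u5=true, u6=false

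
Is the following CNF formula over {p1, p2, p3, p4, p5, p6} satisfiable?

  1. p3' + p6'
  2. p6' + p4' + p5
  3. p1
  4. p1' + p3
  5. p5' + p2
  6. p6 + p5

Satisfiable

(p1) alone gives p1 = 1.
(p3) alone gives p3 = 1.
(p6') alone gives p6 = 0.
(p5) alone gives p5 = 1.
(p2) alone gives p2 = 1.
No clause remains; p4 is free.
A satisfying assignment: p1: 1; p2: 1; p3: 1; p4: 0; p5: 1; p6: 0.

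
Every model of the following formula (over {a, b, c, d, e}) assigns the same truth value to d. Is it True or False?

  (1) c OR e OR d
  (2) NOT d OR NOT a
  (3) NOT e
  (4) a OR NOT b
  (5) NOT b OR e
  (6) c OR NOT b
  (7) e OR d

True

Suppose d = false.
(NOT e) alone gives e = false.
Now (e) is unsatisfied and unit — conflict.
So every satisfying assignment has d = True.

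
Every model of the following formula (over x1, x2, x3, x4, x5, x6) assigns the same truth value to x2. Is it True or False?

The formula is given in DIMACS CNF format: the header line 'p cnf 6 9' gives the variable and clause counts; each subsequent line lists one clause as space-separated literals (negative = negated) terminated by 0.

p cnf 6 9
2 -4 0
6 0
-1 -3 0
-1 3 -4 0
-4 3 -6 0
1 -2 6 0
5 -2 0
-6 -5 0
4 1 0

False

Suppose x2 = True.
The clause (x6) is unit, so x6 = True.
The clause (x5) is unit, so x5 = True.
That conflicts with the unit clause (¬x5).
So every satisfying assignment has x2 = False.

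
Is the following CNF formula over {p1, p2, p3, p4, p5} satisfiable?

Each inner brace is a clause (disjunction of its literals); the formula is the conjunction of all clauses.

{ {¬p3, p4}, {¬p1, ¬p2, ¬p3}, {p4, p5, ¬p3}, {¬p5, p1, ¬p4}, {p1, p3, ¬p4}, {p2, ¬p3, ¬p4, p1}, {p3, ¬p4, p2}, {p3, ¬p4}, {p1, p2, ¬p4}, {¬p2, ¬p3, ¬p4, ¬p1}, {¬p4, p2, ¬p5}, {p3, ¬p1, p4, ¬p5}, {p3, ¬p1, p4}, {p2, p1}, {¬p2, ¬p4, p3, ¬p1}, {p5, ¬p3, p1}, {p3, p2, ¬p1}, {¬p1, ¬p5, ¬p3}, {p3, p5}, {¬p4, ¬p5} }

Satisfiable

Branch on p3: set p3 = True.
Unit clause (p4) forces p4 = True.
Unit clause (¬p5) forces p5 = False.
Unit clause (p1) forces p1 = True.
Unit clause (¬p2) forces p2 = False.
Every clause now holds.
A satisfying assignment: p1=True, p2=False, p3=True, p4=True, p5=False.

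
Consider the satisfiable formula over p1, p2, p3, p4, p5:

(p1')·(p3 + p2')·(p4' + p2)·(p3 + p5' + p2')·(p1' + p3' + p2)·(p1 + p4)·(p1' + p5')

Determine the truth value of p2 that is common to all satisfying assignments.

Suppose p2 = 0.
Unit clause (p1') forces p1 = 0.
Unit clause (p4') forces p4 = 0.
But (p4) is also a unit clause — contradiction.
So every satisfying assignment has p2 = True.

True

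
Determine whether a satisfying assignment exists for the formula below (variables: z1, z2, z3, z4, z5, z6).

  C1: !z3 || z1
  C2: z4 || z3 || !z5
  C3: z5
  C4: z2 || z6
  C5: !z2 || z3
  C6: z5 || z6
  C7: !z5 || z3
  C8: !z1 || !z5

No

(z5) alone gives z5 = true.
(z3) alone gives z3 = true.
(z1) alone gives z1 = true.
But (!z1) is also a unit clause — contradiction.
No assignment satisfies every clause.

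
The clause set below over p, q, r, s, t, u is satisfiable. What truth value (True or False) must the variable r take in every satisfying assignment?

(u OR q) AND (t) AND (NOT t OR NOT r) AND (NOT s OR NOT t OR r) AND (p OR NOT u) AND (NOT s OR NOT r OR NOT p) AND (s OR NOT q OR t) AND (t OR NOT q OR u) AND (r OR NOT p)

Suppose r = true.
Unit clause (t) forces t = true.
That conflicts with the unit clause (NOT t).
So every satisfying assignment has r = False.

False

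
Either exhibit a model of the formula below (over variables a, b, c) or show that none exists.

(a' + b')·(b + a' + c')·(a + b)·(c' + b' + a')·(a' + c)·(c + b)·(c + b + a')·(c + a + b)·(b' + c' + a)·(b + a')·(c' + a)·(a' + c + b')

Try a = 0.
The clause (b) is unit, so b = 1.
The clause (c') is unit, so c = 0.
Every clause now holds.

a: 0, b: 1, c: 0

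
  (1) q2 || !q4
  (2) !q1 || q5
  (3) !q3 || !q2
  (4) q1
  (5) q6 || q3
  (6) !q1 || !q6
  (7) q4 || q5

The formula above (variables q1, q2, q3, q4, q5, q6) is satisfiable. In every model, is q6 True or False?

Suppose q6 = true.
Unit clause (q1) forces q1 = true.
Now (!q1) is unsatisfied and unit — conflict.
So every satisfying assignment has q6 = False.

False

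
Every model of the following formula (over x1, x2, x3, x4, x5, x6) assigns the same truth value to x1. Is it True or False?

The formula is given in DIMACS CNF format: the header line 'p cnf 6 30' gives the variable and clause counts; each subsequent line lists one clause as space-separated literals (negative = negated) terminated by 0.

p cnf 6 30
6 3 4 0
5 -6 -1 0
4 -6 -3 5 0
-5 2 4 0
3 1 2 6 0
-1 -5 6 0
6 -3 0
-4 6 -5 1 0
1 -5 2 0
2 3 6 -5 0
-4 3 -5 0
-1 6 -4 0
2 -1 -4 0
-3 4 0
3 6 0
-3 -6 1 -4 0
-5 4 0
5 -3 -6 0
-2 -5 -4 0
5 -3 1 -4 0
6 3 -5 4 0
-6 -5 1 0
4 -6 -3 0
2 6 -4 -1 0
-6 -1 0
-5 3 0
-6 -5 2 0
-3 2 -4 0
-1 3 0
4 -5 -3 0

False

Suppose x1 = True.
The clause (¬x6) is unit, so x6 = False.
The clause (¬x5) is unit, so x5 = False.
The clause (¬x3) is unit, so x3 = False.
That conflicts with the unit clause (x3).
So every satisfying assignment has x1 = False.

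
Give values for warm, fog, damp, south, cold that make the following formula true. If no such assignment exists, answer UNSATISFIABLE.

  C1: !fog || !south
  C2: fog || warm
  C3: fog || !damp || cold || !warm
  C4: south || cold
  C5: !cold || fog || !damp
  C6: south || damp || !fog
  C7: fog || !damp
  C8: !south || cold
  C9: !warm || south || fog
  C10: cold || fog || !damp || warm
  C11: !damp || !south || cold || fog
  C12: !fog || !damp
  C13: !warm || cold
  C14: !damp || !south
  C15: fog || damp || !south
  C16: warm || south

UNSATISFIABLE

Try fog = false.
(warm) alone gives warm = true.
(!damp) alone gives damp = false.
(south) alone gives south = true.
But (!south) is also a unit clause — contradiction.
Backtrack on fog: now try fog = true.
(!south) alone gives south = false.
(cold) alone gives cold = true.
(damp) alone gives damp = true.
But (!damp) is also a unit clause — contradiction.
Neither fog = true nor fog = false works.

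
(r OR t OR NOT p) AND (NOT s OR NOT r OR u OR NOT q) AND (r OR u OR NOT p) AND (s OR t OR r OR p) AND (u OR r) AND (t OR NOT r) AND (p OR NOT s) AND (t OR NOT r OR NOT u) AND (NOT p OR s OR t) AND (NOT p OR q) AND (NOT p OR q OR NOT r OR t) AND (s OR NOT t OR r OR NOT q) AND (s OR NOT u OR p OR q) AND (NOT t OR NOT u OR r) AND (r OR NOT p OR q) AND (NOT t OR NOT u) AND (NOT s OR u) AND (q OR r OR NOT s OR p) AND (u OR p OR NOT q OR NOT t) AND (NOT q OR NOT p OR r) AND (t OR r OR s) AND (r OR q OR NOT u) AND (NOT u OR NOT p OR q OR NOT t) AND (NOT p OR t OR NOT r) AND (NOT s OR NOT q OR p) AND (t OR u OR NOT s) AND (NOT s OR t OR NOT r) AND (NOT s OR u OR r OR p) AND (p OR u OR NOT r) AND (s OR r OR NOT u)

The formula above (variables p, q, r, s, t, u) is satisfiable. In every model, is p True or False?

True

Suppose p = false.
The clause (NOT s) is unit, so s = false.
Try t = true.
The clause (NOT u) is unit, so u = false.
The clause (r) is unit, so r = true.
Now (NOT r) is unsatisfied and unit — conflict.
So t must be the other value — set t = false.
The clause (r) is unit, so r = true.
Now (NOT r) is unsatisfied and unit — conflict.
Either choice for t ends in contradiction.
So every satisfying assignment has p = True.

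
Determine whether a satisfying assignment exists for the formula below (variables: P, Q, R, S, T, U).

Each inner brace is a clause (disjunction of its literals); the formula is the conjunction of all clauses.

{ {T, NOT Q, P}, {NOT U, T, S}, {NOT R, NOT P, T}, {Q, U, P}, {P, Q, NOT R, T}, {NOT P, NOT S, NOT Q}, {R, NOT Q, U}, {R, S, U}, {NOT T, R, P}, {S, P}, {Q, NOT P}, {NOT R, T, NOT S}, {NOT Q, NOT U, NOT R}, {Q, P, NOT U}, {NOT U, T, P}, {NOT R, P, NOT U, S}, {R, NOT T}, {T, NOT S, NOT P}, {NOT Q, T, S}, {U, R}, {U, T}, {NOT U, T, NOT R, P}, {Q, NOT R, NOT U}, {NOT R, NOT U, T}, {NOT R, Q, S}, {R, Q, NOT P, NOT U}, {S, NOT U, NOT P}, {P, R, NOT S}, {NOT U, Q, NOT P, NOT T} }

Satisfiable

Try S = true.
Try P = false.
The clause (R) is unit, so R = true.
The clause (T) is unit, so T = true.
Try Q = true.
The clause (NOT U) is unit, so U = false.
All clauses are satisfied.
A satisfying assignment: P: false,  Q: true,  R: true,  S: true,  T: true,  U: false.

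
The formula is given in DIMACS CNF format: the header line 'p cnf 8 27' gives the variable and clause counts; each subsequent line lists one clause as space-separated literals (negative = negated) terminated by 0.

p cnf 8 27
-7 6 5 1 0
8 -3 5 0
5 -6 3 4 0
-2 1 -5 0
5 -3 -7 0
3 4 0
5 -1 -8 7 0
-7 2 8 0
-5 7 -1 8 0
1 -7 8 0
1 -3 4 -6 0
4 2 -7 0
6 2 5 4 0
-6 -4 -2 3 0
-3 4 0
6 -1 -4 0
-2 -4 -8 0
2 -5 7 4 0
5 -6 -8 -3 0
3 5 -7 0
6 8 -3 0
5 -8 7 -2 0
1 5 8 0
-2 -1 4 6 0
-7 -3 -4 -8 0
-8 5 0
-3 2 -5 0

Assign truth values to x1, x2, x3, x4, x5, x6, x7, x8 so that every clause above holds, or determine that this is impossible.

x1: False,  x2: False,  x3: False,  x4: True,  x5: True,  x6: True,  x7: False,  x8: True

Case x3 = False:
From the singleton clause (x4), x4 = True.
Case x6 = True:
From the singleton clause (¬x2), x2 = False.
Case x7 = False:
Case x8 = True:
From the singleton clause (x5), x5 = True.
No clause remains; x1 is free.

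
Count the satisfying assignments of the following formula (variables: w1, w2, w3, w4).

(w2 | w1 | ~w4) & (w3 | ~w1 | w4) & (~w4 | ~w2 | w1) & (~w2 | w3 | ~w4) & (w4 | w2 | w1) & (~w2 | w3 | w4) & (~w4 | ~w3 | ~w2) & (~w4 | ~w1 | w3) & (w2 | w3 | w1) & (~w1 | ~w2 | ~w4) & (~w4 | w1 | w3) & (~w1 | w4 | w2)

3

There are 2^4 = 16 truth assignments over (w1, w2, w3, w4).
Check each against the 12 clauses (columns in the order w1, w2, w3, w4):
  F F F F  ✗ fails (w4 | w2 | w1)
  F F F T  ✗ fails (w2 | w1 | ~w4)
  F F T F  ✗ fails (w4 | w2 | w1)
  F F T T  ✗ fails (w2 | w1 | ~w4)
  F T F F  ✗ fails (~w2 | w3 | w4)
  F T F T  ✗ fails (~w4 | ~w2 | w1)
  F T T F  ✓ satisfies all
  F T T T  ✗ fails (~w4 | ~w2 | w1)
  T F F F  ✗ fails (w3 | ~w1 | w4)
  T F F T  ✗ fails (~w4 | ~w1 | w3)
  T F T F  ✗ fails (~w1 | w4 | w2)
  T F T T  ✓ satisfies all
  T T F F  ✗ fails (w3 | ~w1 | w4)
  T T F T  ✗ fails (~w2 | w3 | ~w4)
  T T T F  ✓ satisfies all
  T T T T  ✗ fails (~w4 | ~w3 | ~w2)
3 of the 16 rows are models.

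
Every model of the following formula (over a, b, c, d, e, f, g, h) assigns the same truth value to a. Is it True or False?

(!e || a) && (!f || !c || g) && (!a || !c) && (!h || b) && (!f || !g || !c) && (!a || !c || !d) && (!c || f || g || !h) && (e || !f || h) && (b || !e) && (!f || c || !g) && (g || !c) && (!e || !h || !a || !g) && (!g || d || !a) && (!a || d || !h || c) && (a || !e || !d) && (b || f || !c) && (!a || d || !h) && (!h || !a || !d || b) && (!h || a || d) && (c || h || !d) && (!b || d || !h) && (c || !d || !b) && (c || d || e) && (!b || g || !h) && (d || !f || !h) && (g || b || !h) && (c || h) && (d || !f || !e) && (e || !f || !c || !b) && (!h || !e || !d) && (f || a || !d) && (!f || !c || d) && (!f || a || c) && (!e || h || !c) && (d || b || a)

Suppose a = true.
Unit clause (!c) forces c = false.
Unit clause (h) forces h = true.
Unit clause (b) forces b = true.
Unit clause (d) forces d = true.
Now (!d) is unsatisfied and unit — conflict.
So every satisfying assignment has a = False.

False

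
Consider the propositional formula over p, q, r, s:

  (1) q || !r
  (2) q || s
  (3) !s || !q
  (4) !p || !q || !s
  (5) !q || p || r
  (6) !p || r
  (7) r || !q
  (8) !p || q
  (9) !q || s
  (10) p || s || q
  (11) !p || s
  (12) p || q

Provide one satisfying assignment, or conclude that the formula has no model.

Branch on q: set q = true.
The clause (!s) is unit, so s = false.
That conflicts with the unit clause (s).
Undo q and try q = false.
The clause (!r) is unit, so r = false.
The clause (s) is unit, so s = true.
The clause (!p) is unit, so p = false.
That conflicts with the unit clause (p).
Either choice for q ends in contradiction.

UNSATISFIABLE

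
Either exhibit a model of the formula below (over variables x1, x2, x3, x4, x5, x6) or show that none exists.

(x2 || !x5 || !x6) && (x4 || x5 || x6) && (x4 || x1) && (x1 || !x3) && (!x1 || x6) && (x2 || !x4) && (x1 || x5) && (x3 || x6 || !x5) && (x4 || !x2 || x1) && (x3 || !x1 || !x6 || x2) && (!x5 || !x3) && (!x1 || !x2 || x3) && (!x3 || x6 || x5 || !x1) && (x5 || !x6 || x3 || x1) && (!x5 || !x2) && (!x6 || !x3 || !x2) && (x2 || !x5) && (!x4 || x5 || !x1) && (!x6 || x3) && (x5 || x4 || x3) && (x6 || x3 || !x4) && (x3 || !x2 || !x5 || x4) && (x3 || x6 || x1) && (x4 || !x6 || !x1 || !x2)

Try x4 = false.
Unit clause (x1) forces x1 = true.
Unit clause (x6) forces x6 = true.
Unit clause (x3) forces x3 = true.
Unit clause (!x5) forces x5 = false.
Unit clause (!x2) forces x2 = false.
Every clause now holds.

x1 ↦ true, x2 ↦ false, x3 ↦ true, x4 ↦ false, x5 ↦ false, x6 ↦ true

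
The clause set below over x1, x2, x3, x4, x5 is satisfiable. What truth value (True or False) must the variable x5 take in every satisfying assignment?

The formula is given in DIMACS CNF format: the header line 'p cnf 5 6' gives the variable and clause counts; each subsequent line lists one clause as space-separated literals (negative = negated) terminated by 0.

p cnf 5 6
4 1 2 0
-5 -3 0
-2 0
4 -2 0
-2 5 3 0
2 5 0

Suppose x5 = False.
(¬x2) alone gives x2 = False.
But (x2) is also a unit clause — contradiction.
So every satisfying assignment has x5 = True.

True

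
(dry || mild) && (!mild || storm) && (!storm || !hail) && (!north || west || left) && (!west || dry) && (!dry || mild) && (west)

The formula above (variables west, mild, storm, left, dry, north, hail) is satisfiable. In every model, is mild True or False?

True

Suppose mild = false.
From the singleton clause (dry), dry = true.
Now (!dry) is unsatisfied and unit — conflict.
So every satisfying assignment has mild = True.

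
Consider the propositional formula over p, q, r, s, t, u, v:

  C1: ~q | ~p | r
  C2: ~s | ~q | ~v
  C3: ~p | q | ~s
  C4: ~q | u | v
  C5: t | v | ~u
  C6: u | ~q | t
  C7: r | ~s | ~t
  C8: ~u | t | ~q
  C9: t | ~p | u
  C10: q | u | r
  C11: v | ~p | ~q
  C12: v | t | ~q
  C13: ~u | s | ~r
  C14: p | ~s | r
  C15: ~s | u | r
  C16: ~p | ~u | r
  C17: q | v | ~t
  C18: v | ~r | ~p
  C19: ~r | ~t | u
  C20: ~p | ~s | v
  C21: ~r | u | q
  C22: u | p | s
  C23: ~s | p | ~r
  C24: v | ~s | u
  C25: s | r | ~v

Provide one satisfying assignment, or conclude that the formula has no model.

p: 0,  q: 1,  r: 0,  s: 0,  t: 1,  u: 1,  v: 0

Suppose q = 1.
Suppose p = 0.
Suppose s = 0.
From the singleton clause (u), u = 1.
From the singleton clause (t), t = 1.
From the singleton clause (~r), r = 0.
From the singleton clause (~v), v = 0.
All clauses are satisfied.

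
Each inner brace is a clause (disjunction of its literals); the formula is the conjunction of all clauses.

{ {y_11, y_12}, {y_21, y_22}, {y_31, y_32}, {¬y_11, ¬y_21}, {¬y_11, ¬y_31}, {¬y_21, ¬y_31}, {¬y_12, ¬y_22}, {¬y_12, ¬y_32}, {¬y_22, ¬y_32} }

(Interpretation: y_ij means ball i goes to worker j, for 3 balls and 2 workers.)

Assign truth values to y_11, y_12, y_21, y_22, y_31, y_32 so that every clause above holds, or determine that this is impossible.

UNSATISFIABLE

Branch on y_11: set y_11 = True.
(¬y_21) alone gives y_21 = False.
(y_22) alone gives y_22 = True.
(¬y_31) alone gives y_31 = False.
(y_32) alone gives y_32 = True.
That conflicts with the unit clause (¬y_32).
That branch fails; take y_11 = False instead.
(y_12) alone gives y_12 = True.
(¬y_22) alone gives y_22 = False.
(y_21) alone gives y_21 = True.
(¬y_31) alone gives y_31 = False.
(y_32) alone gives y_32 = True.
That conflicts with the unit clause (¬y_32).
Neither y_11 = True nor y_11 = False works.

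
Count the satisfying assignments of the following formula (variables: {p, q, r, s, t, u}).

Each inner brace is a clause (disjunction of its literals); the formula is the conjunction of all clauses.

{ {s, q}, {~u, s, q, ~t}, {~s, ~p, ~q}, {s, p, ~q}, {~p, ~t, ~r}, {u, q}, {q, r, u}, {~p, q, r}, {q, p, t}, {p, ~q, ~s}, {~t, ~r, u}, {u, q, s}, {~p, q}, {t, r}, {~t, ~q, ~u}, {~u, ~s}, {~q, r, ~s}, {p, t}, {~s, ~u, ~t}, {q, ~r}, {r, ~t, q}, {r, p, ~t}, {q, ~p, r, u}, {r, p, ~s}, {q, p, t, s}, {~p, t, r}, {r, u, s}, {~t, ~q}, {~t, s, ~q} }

There are 2^6 = 64 truth assignments over (p, q, r, s, t, u).
Split on p. With p = 1, the clauses containing p are satisfied and ~p drops from the rest; 2 of the 2^5 = 32 assignments to the other variables satisfy what remains.
With p = 0, by the same count on the reduced clause set, 0 assignments work.
(One model: p=T, q=T, r=T, s=F, t=F, u=F.)
Total: 2 + 0 = 2.

2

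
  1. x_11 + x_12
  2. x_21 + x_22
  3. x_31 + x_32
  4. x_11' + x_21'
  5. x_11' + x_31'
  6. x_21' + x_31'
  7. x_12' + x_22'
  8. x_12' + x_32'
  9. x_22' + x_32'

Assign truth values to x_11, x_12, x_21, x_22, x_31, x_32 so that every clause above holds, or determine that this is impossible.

Case x_11 = 1:
(x_21') alone gives x_21 = 0.
(x_22) alone gives x_22 = 1.
(x_31') alone gives x_31 = 0.
(x_32) alone gives x_32 = 1.
Now (x_32') is unsatisfied and unit — conflict.
That branch fails; take x_11 = 0 instead.
(x_12) alone gives x_12 = 1.
(x_22') alone gives x_22 = 0.
(x_21) alone gives x_21 = 1.
(x_31') alone gives x_31 = 0.
(x_32) alone gives x_32 = 1.
Now (x_32') is unsatisfied and unit — conflict.
Both values of x_11 lead to a conflict.

UNSATISFIABLE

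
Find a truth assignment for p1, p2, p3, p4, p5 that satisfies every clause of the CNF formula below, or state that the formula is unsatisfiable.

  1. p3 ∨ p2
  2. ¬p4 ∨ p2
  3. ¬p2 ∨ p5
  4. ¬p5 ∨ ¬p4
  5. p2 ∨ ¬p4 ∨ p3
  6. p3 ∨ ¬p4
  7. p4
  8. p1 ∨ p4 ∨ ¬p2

UNSATISFIABLE

(p4) alone gives p4 = True.
(p2) alone gives p2 = True.
(p5) alone gives p5 = True.
That conflicts with the unit clause (¬p5).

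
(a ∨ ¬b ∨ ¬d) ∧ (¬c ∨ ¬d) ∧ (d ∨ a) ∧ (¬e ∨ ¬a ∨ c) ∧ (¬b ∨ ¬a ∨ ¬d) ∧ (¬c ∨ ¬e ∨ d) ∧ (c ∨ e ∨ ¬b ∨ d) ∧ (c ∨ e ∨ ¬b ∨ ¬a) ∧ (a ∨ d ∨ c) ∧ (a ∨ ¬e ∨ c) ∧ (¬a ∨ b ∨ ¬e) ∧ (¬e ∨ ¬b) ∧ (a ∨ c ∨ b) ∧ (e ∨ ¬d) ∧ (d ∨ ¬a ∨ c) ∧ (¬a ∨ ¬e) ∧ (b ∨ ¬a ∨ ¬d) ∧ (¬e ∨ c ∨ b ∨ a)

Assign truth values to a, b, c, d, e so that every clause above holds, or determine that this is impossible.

a ↦ True,  b ↦ True,  c ↦ True,  d ↦ False,  e ↦ False

Suppose c = True.
(¬d) alone gives d = False.
(a) alone gives a = True.
(¬e) alone gives e = False.
No clause remains; b is free.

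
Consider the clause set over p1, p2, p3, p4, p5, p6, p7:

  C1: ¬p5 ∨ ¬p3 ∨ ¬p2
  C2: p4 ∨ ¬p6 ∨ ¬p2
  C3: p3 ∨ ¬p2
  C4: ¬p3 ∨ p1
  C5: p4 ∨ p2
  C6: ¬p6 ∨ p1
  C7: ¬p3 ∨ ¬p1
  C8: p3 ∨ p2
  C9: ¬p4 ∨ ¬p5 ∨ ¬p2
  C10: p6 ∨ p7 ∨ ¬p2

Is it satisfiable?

No

Try p3 = True.
(p1) alone gives p1 = True.
But (¬p1) is also a unit clause — contradiction.
Undo p3 and try p3 = False.
(¬p2) alone gives p2 = False.
But (p2) is also a unit clause — contradiction.
Neither p3 = True nor p3 = False works.
No assignment satisfies every clause.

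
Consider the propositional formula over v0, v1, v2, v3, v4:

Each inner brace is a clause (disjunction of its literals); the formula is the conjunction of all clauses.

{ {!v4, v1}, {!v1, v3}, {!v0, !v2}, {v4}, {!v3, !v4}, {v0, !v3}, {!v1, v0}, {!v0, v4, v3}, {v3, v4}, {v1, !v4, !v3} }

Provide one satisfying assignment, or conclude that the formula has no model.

UNSATISFIABLE

From the singleton clause (v4), v4 = true.
From the singleton clause (v1), v1 = true.
From the singleton clause (v3), v3 = true.
But (!v3) is also a unit clause — contradiction.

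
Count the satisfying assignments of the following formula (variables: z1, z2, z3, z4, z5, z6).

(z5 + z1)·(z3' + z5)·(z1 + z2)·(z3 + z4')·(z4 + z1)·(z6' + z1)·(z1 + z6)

16

There are 2^6 = 64 truth assignments over (z1, z2, z3, z4, z5, z6).
Split on z6. With z6 = 1, the clauses containing z6 are satisfied and z6' drops from the rest; 8 of the 2^5 = 32 assignments to the other variables satisfy what remains.
With z6 = 0, by the same count on the reduced clause set, 8 assignments work.
Total: 8 + 8 = 16.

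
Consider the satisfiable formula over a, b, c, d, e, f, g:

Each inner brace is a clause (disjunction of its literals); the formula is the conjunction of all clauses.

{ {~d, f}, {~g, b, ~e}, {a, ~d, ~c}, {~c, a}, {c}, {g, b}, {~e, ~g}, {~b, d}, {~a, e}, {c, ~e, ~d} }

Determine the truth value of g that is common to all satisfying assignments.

Suppose g = 1.
From the singleton clause (c), c = 1.
From the singleton clause (a), a = 1.
From the singleton clause (~e), e = 0.
But (e) is also a unit clause — contradiction.
So every satisfying assignment has g = False.

False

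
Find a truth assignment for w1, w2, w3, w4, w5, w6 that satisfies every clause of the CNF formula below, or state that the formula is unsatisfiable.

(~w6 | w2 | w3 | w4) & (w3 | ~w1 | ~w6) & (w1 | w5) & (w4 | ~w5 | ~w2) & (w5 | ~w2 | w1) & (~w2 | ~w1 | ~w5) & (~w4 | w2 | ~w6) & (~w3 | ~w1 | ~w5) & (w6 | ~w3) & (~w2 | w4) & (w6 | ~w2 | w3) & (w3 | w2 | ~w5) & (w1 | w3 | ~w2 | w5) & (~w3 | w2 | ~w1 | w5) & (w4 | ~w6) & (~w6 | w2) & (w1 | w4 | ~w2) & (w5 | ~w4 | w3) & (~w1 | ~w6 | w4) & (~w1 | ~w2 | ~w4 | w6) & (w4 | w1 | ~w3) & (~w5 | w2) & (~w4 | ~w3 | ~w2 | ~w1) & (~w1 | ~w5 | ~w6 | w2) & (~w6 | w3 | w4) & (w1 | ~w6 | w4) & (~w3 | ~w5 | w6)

Case w1 = 1:
Case w3 = 0:
Unit clause (~w6) forces w6 = 0.
Unit clause (~w2) forces w2 = 0.
Unit clause (~w5) forces w5 = 0.
Unit clause (~w4) forces w4 = 0.
This assignment satisfies each clause.

w1=1; w2=0; w3=0; w4=0; w5=0; w6=0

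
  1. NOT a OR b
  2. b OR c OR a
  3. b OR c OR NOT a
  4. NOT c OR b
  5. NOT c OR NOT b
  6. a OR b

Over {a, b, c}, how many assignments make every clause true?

There are 2^3 = 8 truth assignments over (a, b, c).
Check each against the 6 clauses (columns in the order a, b, c):
  F F F  ✗ fails (b OR c OR a)
  F F T  ✗ fails (NOT c OR b)
  F T F  ✓ satisfies all
  F T T  ✗ fails (NOT c OR NOT b)
  T F F  ✗ fails (NOT a OR b)
  T F T  ✗ fails (NOT a OR b)
  T T F  ✓ satisfies all
  T T T  ✗ fails (NOT c OR NOT b)
2 of the 8 rows are models.

2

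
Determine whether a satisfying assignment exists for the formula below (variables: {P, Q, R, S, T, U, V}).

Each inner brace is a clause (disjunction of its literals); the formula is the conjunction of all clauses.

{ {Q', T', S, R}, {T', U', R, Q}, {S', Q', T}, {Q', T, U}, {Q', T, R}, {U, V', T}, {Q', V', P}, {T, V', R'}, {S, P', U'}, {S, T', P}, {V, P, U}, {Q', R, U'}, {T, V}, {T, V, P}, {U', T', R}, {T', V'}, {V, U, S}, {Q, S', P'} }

Try T = 1.
(V') alone gives V = 0.
Try S = 1.
Try P = 0.
(U) alone gives U = 1.
(R) alone gives R = 1.
Every clause is now satisfied; Q is unconstrained.
A satisfying assignment: P=0; Q=0; R=1; S=1; T=1; U=1; V=0.

Yes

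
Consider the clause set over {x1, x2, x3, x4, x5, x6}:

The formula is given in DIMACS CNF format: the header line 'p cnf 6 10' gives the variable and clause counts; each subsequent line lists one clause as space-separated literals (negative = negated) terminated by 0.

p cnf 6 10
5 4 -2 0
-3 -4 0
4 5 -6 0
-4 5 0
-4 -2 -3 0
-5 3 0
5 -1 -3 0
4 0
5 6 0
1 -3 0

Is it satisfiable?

No, unsatisfiable

The clause (x4) is unit, so x4 = True.
The clause (¬x3) is unit, so x3 = False.
The clause (x5) is unit, so x5 = True.
That conflicts with the unit clause (¬x5).
No assignment satisfies every clause.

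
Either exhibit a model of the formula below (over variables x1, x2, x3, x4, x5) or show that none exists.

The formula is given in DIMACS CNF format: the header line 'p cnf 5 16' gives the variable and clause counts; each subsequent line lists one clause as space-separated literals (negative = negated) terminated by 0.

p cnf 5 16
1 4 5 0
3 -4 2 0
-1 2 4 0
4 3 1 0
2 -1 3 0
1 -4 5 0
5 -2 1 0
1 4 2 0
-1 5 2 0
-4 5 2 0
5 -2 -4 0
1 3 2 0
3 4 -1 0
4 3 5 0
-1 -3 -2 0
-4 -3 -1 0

Try x1 = False.
Try x4 = True.
Unit clause (x5) forces x5 = True.
Try x3 = False.
Unit clause (x2) forces x2 = True.
Every clause now holds.

x1: False; x2: True; x3: False; x4: True; x5: True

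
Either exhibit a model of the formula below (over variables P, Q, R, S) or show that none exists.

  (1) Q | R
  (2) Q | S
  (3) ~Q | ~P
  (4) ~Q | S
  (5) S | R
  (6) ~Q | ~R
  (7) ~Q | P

Branch on Q: set Q = 0.
The clause (R) is unit, so R = 1.
The clause (S) is unit, so S = 1.
No clause remains; P is free.

P ↦ 0, Q ↦ 0, R ↦ 1, S ↦ 1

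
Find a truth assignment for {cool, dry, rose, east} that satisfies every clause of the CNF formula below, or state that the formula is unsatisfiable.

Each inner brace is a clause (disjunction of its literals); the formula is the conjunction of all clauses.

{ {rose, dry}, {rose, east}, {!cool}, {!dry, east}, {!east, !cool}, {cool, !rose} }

cool=false,  dry=true,  rose=false,  east=true

(!cool) alone gives cool = false.
(!rose) alone gives rose = false.
(dry) alone gives dry = true.
(east) alone gives east = true.
All clauses are satisfied.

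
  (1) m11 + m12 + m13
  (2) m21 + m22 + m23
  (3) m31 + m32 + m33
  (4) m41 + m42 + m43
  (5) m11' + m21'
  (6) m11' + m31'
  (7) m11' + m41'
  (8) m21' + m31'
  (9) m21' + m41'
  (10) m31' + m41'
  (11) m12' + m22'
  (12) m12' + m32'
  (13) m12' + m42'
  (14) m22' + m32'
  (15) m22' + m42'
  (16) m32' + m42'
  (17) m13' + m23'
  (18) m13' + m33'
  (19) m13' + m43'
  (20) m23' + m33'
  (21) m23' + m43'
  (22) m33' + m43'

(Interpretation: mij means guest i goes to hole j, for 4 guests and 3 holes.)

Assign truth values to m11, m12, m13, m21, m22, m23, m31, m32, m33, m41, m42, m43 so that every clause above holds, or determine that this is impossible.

UNSATISFIABLE

Branch on m11: set m11 = 0.
Branch on m12: set m12 = 1.
(m22') alone gives m22 = 0.
(m32') alone gives m32 = 0.
(m42') alone gives m42 = 0.
Branch on m21: set m21 = 1.
(m31') alone gives m31 = 0.
(m33) alone gives m33 = 1.
(m41') alone gives m41 = 0.
(m43) alone gives m43 = 1.
But (m43') is also a unit clause — contradiction.
That branch fails; take m21 = 0 instead.
(m23) alone gives m23 = 1.
(m13') alone gives m13 = 0.
(m33') alone gives m33 = 0.
(m31) alone gives m31 = 1.
(m41') alone gives m41 = 0.
(m43) alone gives m43 = 1.
But (m43') is also a unit clause — contradiction.
Both values of m21 lead to a conflict.
That branch fails; take m12 = 0 instead.
(m13) alone gives m13 = 1.
(m23') alone gives m23 = 0.
(m33') alone gives m33 = 0.
(m43') alone gives m43 = 0.
Branch on m21: set m21 = 1.
(m31') alone gives m31 = 0.
(m32) alone gives m32 = 1.
(m41') alone gives m41 = 0.
(m42) alone gives m42 = 1.
But (m42') is also a unit clause — contradiction.
That branch fails; take m21 = 0 instead.
(m22) alone gives m22 = 1.
(m32') alone gives m32 = 0.
(m31) alone gives m31 = 1.
(m41') alone gives m41 = 0.
(m42) alone gives m42 = 1.
But (m42') is also a unit clause — contradiction.
Both values of m21 lead to a conflict.
Both values of m12 lead to a conflict.
That branch fails; take m11 = 1 instead.
(m21') alone gives m21 = 0.
(m31') alone gives m31 = 0.
(m41') alone gives m41 = 0.
Branch on m22: set m22 = 1.
(m12') alone gives m12 = 0.
(m32') alone gives m32 = 0.
(m33) alone gives m33 = 1.
(m42') alone gives m42 = 0.
(m43) alone gives m43 = 1.
But (m43') is also a unit clause — contradiction.
That branch fails; take m22 = 0 instead.
(m23) alone gives m23 = 1.
(m13') alone gives m13 = 0.
(m33') alone gives m33 = 0.
(m32) alone gives m32 = 1.
(m12') alone gives m12 = 0.
(m42') alone gives m42 = 0.
(m43) alone gives m43 = 1.
But (m43') is also a unit clause — contradiction.
Both values of m22 lead to a conflict.
Both values of m11 lead to a conflict.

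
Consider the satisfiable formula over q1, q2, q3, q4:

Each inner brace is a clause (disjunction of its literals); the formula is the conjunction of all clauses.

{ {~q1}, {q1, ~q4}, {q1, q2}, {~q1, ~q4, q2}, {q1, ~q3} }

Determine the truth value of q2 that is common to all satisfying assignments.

Suppose q2 = 0.
(~q1) alone gives q1 = 0.
That conflicts with the unit clause (q1).
So every satisfying assignment has q2 = True.

True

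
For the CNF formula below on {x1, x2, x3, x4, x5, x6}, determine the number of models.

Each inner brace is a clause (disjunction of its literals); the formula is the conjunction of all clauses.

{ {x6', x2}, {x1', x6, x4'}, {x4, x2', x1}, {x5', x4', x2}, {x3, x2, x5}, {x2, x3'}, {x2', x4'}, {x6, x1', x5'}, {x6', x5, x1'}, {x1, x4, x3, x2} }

There are 2^6 = 64 truth assignments over (x1, x2, x3, x4, x5, x6).
Split on x2. With x2 = 1, the clauses containing x2 are satisfied and x2' drops from the rest; 4 of the 2^5 = 32 assignments to the other variables satisfy what remains.
With x2 = 0, by the same count on the reduced clause set, 0 assignments work.
(One model: x1=T, x2=T, x3=F, x4=F, x5=F, x6=F.)
Total: 4 + 0 = 4.

4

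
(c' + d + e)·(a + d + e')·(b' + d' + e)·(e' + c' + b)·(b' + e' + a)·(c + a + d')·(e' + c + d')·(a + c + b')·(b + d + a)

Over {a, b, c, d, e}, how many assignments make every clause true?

9

There are 2^5 = 32 truth assignments over (a, b, c, d, e).
Split on c. With c = 1, the clauses containing c are satisfied and c' drops from the rest; 4 of the 2^4 = 16 assignments to the other variables satisfy what remains.
With c = 0, by the same count on the reduced clause set, 5 assignments work.
(One model: a=F, b=F, c=T, d=T, e=F.)
Total: 4 + 5 = 9.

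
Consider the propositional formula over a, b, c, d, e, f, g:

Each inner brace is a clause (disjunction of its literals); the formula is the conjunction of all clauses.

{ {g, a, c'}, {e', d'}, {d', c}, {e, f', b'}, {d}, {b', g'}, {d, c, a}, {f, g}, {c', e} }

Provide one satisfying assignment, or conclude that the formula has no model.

UNSATISFIABLE

Unit clause (d) forces d = 1.
Unit clause (e') forces e = 0.
Unit clause (c) forces c = 1.
Now (c') is unsatisfied and unit — conflict.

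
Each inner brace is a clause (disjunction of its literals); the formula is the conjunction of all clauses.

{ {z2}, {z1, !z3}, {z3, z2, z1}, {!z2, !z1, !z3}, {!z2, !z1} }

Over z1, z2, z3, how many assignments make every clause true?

1

There are 2^3 = 8 truth assignments over (z1, z2, z3).
Split on z2. With z2 = true, the clauses containing z2 are satisfied and !z2 drops from the rest; 1 of the 2^2 = 4 assignments to the other variables satisfy what remains.
With z2 = false, by the same count on the reduced clause set, 0 assignments work.
(One model: z1=F, z2=T, z3=F.)
Total: 1 + 0 = 1.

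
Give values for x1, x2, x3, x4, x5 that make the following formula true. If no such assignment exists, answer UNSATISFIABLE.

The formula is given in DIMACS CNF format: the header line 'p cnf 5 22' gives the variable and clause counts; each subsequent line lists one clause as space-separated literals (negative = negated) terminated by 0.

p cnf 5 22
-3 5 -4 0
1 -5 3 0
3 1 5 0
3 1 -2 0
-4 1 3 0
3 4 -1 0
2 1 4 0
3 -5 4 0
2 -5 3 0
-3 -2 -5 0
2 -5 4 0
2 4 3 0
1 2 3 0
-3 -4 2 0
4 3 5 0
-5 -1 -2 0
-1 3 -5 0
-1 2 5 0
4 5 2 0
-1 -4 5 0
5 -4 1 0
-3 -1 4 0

Try x3 = True.
Try x5 = False.
From the singleton clause (¬x4), x4 = False.
From the singleton clause (x2), x2 = True.
From the singleton clause (¬x1), x1 = False.
All clauses are satisfied.

x1=False; x2=True; x3=True; x4=False; x5=False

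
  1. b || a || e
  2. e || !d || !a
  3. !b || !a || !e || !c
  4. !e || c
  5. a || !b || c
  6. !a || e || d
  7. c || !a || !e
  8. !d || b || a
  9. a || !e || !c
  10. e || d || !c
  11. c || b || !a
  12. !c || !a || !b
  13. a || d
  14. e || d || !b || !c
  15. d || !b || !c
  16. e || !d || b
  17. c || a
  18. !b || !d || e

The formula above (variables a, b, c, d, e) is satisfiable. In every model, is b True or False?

Suppose b = true.
Branch on e: set e = false.
Unit clause (!d) forces d = false.
Unit clause (!a) forces a = false.
That conflicts with the unit clause (a).
So e must be the other value — set e = true.
Unit clause (c) forces c = true.
Unit clause (!a) forces a = false.
That conflicts with the unit clause (a).
Neither e = true nor e = false works.
So every satisfying assignment has b = False.

False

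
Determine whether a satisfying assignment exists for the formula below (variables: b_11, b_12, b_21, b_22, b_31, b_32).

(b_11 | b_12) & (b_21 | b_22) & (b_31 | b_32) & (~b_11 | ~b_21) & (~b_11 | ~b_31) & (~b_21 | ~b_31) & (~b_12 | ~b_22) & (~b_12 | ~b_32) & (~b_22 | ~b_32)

Branch on b_11: set b_11 = 1.
(~b_21) alone gives b_21 = 0.
(b_22) alone gives b_22 = 1.
(~b_31) alone gives b_31 = 0.
(b_32) alone gives b_32 = 1.
Now (~b_32) is unsatisfied and unit — conflict.
Backtrack on b_11: now try b_11 = 0.
(b_12) alone gives b_12 = 1.
(~b_22) alone gives b_22 = 0.
(b_21) alone gives b_21 = 1.
(~b_31) alone gives b_31 = 0.
(b_32) alone gives b_32 = 1.
Now (~b_32) is unsatisfied and unit — conflict.
Either choice for b_11 ends in contradiction.
No assignment satisfies every clause.

Unsatisfiable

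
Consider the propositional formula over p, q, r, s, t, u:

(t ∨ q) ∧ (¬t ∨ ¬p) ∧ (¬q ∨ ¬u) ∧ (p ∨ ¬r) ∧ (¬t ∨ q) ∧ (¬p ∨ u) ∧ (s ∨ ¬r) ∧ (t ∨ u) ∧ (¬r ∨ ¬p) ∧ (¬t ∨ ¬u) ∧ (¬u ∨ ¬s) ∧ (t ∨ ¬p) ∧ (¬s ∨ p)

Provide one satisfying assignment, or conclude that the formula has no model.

Branch on t: set t = True.
Unit clause (¬p) forces p = False.
Unit clause (¬r) forces r = False.
Unit clause (q) forces q = True.
Unit clause (¬u) forces u = False.
Unit clause (¬s) forces s = False.
All clauses are satisfied.

p=False,  q=True,  r=False,  s=False,  t=True,  u=False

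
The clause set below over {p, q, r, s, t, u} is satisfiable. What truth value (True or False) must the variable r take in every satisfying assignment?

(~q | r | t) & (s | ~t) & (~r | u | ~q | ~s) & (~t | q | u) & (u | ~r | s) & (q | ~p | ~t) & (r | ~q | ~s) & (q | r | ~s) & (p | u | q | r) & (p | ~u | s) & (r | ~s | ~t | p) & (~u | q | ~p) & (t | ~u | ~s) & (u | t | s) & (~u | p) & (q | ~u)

Suppose r = 0.
Suppose q = 0.
(~s) alone gives s = 0.
(~t) alone gives t = 0.
(u) alone gives u = 1.
That conflicts with the unit clause (~u).
Backtrack on q: now try q = 1.
(t) alone gives t = 1.
(s) alone gives s = 1.
That conflicts with the unit clause (~s).
Neither q = 1 nor q = 0 works.
So every satisfying assignment has r = True.

True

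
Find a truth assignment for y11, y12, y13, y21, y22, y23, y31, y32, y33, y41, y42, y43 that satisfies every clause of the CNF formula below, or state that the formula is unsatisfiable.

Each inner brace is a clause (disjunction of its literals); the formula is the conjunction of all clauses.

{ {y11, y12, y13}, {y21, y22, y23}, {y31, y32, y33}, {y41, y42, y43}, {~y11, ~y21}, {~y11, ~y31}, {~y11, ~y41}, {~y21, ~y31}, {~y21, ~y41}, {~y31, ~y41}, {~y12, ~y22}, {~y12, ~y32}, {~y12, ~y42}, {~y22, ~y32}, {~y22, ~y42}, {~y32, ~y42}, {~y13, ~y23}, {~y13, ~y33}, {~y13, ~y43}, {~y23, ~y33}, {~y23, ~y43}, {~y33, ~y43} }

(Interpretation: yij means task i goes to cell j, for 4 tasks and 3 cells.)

Try y11 = 0.
Try y12 = 1.
(~y22) alone gives y22 = 0.
(~y32) alone gives y32 = 0.
(~y42) alone gives y42 = 0.
Try y21 = 1.
(~y31) alone gives y31 = 0.
(y33) alone gives y33 = 1.
(~y41) alone gives y41 = 0.
(y43) alone gives y43 = 1.
That conflicts with the unit clause (~y43).
Undo y21 and try y21 = 0.
(y23) alone gives y23 = 1.
(~y13) alone gives y13 = 0.
(~y33) alone gives y33 = 0.
(y31) alone gives y31 = 1.
(~y41) alone gives y41 = 0.
(y43) alone gives y43 = 1.
That conflicts with the unit clause (~y43).
Either choice for y21 ends in contradiction.
Undo y12 and try y12 = 0.
(y13) alone gives y13 = 1.
(~y23) alone gives y23 = 0.
(~y33) alone gives y33 = 0.
(~y43) alone gives y43 = 0.
Try y21 = 1.
(~y31) alone gives y31 = 0.
(y32) alone gives y32 = 1.
(~y41) alone gives y41 = 0.
(y42) alone gives y42 = 1.
That conflicts with the unit clause (~y42).
Undo y21 and try y21 = 0.
(y22) alone gives y22 = 1.
(~y32) alone gives y32 = 0.
(y31) alone gives y31 = 1.
(~y41) alone gives y41 = 0.
(y42) alone gives y42 = 1.
That conflicts with the unit clause (~y42).
Either choice for y21 ends in contradiction.
Either choice for y12 ends in contradiction.
Undo y11 and try y11 = 1.
(~y21) alone gives y21 = 0.
(~y31) alone gives y31 = 0.
(~y41) alone gives y41 = 0.
Try y22 = 1.
(~y12) alone gives y12 = 0.
(~y32) alone gives y32 = 0.
(y33) alone gives y33 = 1.
(~y42) alone gives y42 = 0.
(y43) alone gives y43 = 1.
That conflicts with the unit clause (~y43).
Undo y22 and try y22 = 0.
(y23) alone gives y23 = 1.
(~y13) alone gives y13 = 0.
(~y33) alone gives y33 = 0.
(y32) alone gives y32 = 1.
(~y12) alone gives y12 = 0.
(~y42) alone gives y42 = 0.
(y43) alone gives y43 = 1.
That conflicts with the unit clause (~y43).
Either choice for y22 ends in contradiction.
Either choice for y11 ends in contradiction.

UNSATISFIABLE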